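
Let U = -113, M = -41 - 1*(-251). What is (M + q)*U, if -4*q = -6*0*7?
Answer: -23730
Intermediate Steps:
M = 210 (M = -41 + 251 = 210)
q = 0 (q = -(-6*0)*7/4 = -0*7 = -¼*0 = 0)
(M + q)*U = (210 + 0)*(-113) = 210*(-113) = -23730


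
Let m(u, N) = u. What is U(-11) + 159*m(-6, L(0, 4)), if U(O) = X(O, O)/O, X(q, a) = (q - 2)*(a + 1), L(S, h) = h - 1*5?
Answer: -10624/11 ≈ -965.82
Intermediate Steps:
L(S, h) = -5 + h (L(S, h) = h - 5 = -5 + h)
X(q, a) = (1 + a)*(-2 + q) (X(q, a) = (-2 + q)*(1 + a) = (1 + a)*(-2 + q))
U(O) = (-2 + O² - O)/O (U(O) = (-2 + O - 2*O + O*O)/O = (-2 + O - 2*O + O²)/O = (-2 + O² - O)/O)
U(-11) + 159*m(-6, L(0, 4)) = (-1 - 11 - 2/(-11)) + 159*(-6) = (-1 - 11 - 2*(-1/11)) - 954 = (-1 - 11 + 2/11) - 954 = -130/11 - 954 = -10624/11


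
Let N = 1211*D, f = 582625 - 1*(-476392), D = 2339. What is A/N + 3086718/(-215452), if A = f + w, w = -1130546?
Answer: -4379314657965/305137019054 ≈ -14.352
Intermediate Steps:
f = 1059017 (f = 582625 + 476392 = 1059017)
N = 2832529 (N = 1211*2339 = 2832529)
A = -71529 (A = 1059017 - 1130546 = -71529)
A/N + 3086718/(-215452) = -71529/2832529 + 3086718/(-215452) = -71529*1/2832529 + 3086718*(-1/215452) = -71529/2832529 - 1543359/107726 = -4379314657965/305137019054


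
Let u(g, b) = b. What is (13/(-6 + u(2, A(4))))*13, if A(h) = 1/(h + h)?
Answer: -1352/47 ≈ -28.766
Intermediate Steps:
A(h) = 1/(2*h)
(13/(-6 + u(2, A(4))))*13 = (13/(-6 + (1/2)/4))*13 = (13/(-6 + (1/2)*(1/4)))*13 = (13/(-6 + 1/8))*13 = (13/(-47/8))*13 = -8/47*13*13 = -104/47*13 = -1352/47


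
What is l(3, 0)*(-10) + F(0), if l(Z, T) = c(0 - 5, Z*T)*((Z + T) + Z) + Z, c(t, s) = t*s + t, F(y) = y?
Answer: 270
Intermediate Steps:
c(t, s) = t + s*t (c(t, s) = s*t + t = t + s*t)
l(Z, T) = Z + (-5 - 5*T*Z)*(T + 2*Z) (l(Z, T) = ((0 - 5)*(1 + Z*T))*((Z + T) + Z) + Z = (-5*(1 + T*Z))*((T + Z) + Z) + Z = (-5 - 5*T*Z)*(T + 2*Z) + Z = Z + (-5 - 5*T*Z)*(T + 2*Z))
l(3, 0)*(-10) + F(0) = (3 - 10*3*(1 + 0*3) - 5*0*(1 + 0*3))*(-10) + 0 = (3 - 10*3*(1 + 0) - 5*0*(1 + 0))*(-10) + 0 = (3 - 10*3*1 - 5*0*1)*(-10) + 0 = (3 - 30 + 0)*(-10) + 0 = -27*(-10) + 0 = 270 + 0 = 270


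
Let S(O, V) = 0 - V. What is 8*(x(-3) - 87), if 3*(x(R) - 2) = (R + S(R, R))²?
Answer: -680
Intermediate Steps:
S(O, V) = -V
x(R) = 2 (x(R) = 2 + (R - R)²/3 = 2 + (⅓)*0² = 2 + (⅓)*0 = 2 + 0 = 2)
8*(x(-3) - 87) = 8*(2 - 87) = 8*(-85) = -680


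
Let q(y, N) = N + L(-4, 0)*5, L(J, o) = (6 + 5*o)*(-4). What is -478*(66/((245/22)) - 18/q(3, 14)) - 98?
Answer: -39111488/12985 ≈ -3012.1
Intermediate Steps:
L(J, o) = -24 - 20*o
q(y, N) = -120 + N (q(y, N) = N + (-24 - 20*0)*5 = N + (-24 + 0)*5 = N - 24*5 = N - 120 = -120 + N)
-478*(66/((245/22)) - 18/q(3, 14)) - 98 = -478*(66/((245/22)) - 18/(-120 + 14)) - 98 = -478*(66/((245*(1/22))) - 18/(-106)) - 98 = -478*(66/(245/22) - 18*(-1/106)) - 98 = -478*(66*(22/245) + 9/53) - 98 = -478*(1452/245 + 9/53) - 98 = -478*79161/12985 - 98 = -37838958/12985 - 98 = -39111488/12985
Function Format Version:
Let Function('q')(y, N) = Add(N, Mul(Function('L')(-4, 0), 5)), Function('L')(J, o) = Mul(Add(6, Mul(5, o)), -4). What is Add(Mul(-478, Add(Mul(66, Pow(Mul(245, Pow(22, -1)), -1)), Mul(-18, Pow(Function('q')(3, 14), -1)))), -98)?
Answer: Rational(-39111488, 12985) ≈ -3012.1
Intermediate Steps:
Function('L')(J, o) = Add(-24, Mul(-20, o))
Function('q')(y, N) = Add(-120, N) (Function('q')(y, N) = Add(N, Mul(Add(-24, Mul(-20, 0)), 5)) = Add(N, Mul(Add(-24, 0), 5)) = Add(N, Mul(-24, 5)) = Add(N, -120) = Add(-120, N))
Add(Mul(-478, Add(Mul(66, Pow(Mul(245, Pow(22, -1)), -1)), Mul(-18, Pow(Function('q')(3, 14), -1)))), -98) = Add(Mul(-478, Add(Mul(66, Pow(Mul(245, Pow(22, -1)), -1)), Mul(-18, Pow(Add(-120, 14), -1)))), -98) = Add(Mul(-478, Add(Mul(66, Pow(Mul(245, Rational(1, 22)), -1)), Mul(-18, Pow(-106, -1)))), -98) = Add(Mul(-478, Add(Mul(66, Pow(Rational(245, 22), -1)), Mul(-18, Rational(-1, 106)))), -98) = Add(Mul(-478, Add(Mul(66, Rational(22, 245)), Rational(9, 53))), -98) = Add(Mul(-478, Add(Rational(1452, 245), Rational(9, 53))), -98) = Add(Mul(-478, Rational(79161, 12985)), -98) = Add(Rational(-37838958, 12985), -98) = Rational(-39111488, 12985)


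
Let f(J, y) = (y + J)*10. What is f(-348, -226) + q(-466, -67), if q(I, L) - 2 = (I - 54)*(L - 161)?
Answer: 112822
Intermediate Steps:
f(J, y) = 10*J + 10*y (f(J, y) = (J + y)*10 = 10*J + 10*y)
q(I, L) = 2 + (-161 + L)*(-54 + I) (q(I, L) = 2 + (I - 54)*(L - 161) = 2 + (-54 + I)*(-161 + L) = 2 + (-161 + L)*(-54 + I))
f(-348, -226) + q(-466, -67) = (10*(-348) + 10*(-226)) + (8696 - 161*(-466) - 54*(-67) - 466*(-67)) = (-3480 - 2260) + (8696 + 75026 + 3618 + 31222) = -5740 + 118562 = 112822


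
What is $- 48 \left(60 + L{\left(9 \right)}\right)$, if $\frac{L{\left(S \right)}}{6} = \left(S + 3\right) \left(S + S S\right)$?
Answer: $-313920$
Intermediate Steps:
$L{\left(S \right)} = 6 \left(3 + S\right) \left(S + S^{2}\right)$ ($L{\left(S \right)} = 6 \left(S + 3\right) \left(S + S S\right) = 6 \left(3 + S\right) \left(S + S^{2}\right)$)
$- 48 \left(60 + L{\left(9 \right)}\right) = - 48 \left(60 + 6 \cdot 9 \left(3 + 9^{2} + 4 \cdot 9\right)\right) = - 48 \left(60 + 6 \cdot 9 \left(3 + 81 + 36\right)\right) = - 48 \left(60 + 6 \cdot 9 \cdot 120\right) = - 48 \left(60 + 6480\right) = \left(-48\right) 6540 = -313920$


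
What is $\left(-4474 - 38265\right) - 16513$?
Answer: $-59252$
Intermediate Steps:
$\left(-4474 - 38265\right) - 16513 = -42739 - 16513 = -59252$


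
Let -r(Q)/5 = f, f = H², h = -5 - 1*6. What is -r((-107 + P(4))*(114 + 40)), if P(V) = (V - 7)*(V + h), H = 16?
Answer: 1280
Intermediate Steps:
h = -11 (h = -5 - 6 = -11)
P(V) = (-11 + V)*(-7 + V) (P(V) = (V - 7)*(V - 11) = (-7 + V)*(-11 + V) = (-11 + V)*(-7 + V))
f = 256 (f = 16² = 256)
r(Q) = -1280 (r(Q) = -5*256 = -1280)
-r((-107 + P(4))*(114 + 40)) = -1*(-1280) = 1280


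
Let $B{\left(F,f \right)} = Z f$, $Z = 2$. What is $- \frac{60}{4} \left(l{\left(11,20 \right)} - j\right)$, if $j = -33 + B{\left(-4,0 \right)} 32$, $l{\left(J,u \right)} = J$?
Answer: $-660$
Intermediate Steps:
$B{\left(F,f \right)} = 2 f$
$j = -33$ ($j = -33 + 2 \cdot 0 \cdot 32 = -33 + 0 \cdot 32 = -33 + 0 = -33$)
$- \frac{60}{4} \left(l{\left(11,20 \right)} - j\right) = - \frac{60}{4} \left(11 - -33\right) = \left(-60\right) \frac{1}{4} \left(11 + 33\right) = \left(-15\right) 44 = -660$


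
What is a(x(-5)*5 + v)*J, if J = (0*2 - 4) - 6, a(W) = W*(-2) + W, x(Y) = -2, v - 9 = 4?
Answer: 30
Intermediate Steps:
v = 13 (v = 9 + 4 = 13)
a(W) = -W (a(W) = -2*W + W = -W)
J = -10 (J = (0 - 4) - 6 = -4 - 6 = -10)
a(x(-5)*5 + v)*J = -(-2*5 + 13)*(-10) = -(-10 + 13)*(-10) = -1*3*(-10) = -3*(-10) = 30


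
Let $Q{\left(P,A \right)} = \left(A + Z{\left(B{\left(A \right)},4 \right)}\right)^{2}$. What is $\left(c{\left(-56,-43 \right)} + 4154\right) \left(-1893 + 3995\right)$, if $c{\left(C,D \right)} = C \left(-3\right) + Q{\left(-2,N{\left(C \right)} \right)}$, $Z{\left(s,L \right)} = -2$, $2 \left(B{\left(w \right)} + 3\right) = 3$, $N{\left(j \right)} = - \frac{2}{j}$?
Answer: $\frac{3564438123}{392} \approx 9.093 \cdot 10^{6}$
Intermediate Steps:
$B{\left(w \right)} = - \frac{3}{2}$ ($B{\left(w \right)} = -3 + \frac{1}{2} \cdot 3 = -3 + \frac{3}{2} = - \frac{3}{2}$)
$Q{\left(P,A \right)} = \left(-2 + A\right)^{2}$ ($Q{\left(P,A \right)} = \left(A - 2\right)^{2} = \left(-2 + A\right)^{2}$)
$c{\left(C,D \right)} = \left(-2 - \frac{2}{C}\right)^{2} - 3 C$ ($c{\left(C,D \right)} = C \left(-3\right) + \left(-2 - \frac{2}{C}\right)^{2} = - 3 C + \left(-2 - \frac{2}{C}\right)^{2} = \left(-2 - \frac{2}{C}\right)^{2} - 3 C$)
$\left(c{\left(-56,-43 \right)} + 4154\right) \left(-1893 + 3995\right) = \left(\left(\left(-3\right) \left(-56\right) + \frac{4 \left(1 - 56\right)^{2}}{3136}\right) + 4154\right) \left(-1893 + 3995\right) = \left(\left(168 + 4 \cdot \frac{1}{3136} \left(-55\right)^{2}\right) + 4154\right) 2102 = \left(\left(168 + 4 \cdot \frac{1}{3136} \cdot 3025\right) + 4154\right) 2102 = \left(\left(168 + \frac{3025}{784}\right) + 4154\right) 2102 = \left(\frac{134737}{784} + 4154\right) 2102 = \frac{3391473}{784} \cdot 2102 = \frac{3564438123}{392}$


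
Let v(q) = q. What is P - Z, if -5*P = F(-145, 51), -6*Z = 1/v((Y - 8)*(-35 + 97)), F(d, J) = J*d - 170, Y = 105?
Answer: 54595093/36084 ≈ 1513.0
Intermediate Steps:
F(d, J) = -170 + J*d
Z = -1/36084 (Z = -1/((-35 + 97)*(105 - 8))/6 = -1/(6*(97*62)) = -⅙/6014 = -⅙*1/6014 = -1/36084 ≈ -2.7713e-5)
P = 1513 (P = -(-170 + 51*(-145))/5 = -(-170 - 7395)/5 = -⅕*(-7565) = 1513)
P - Z = 1513 - 1*(-1/36084) = 1513 + 1/36084 = 54595093/36084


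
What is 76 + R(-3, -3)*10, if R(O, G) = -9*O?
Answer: 346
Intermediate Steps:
76 + R(-3, -3)*10 = 76 - 9*(-3)*10 = 76 + 27*10 = 76 + 270 = 346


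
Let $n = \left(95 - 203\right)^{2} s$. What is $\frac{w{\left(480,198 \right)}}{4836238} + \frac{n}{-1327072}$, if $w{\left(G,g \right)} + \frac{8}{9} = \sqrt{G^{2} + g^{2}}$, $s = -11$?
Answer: $\frac{174517734581}{1805072634882} + \frac{3 \sqrt{7489}}{2418119} \approx 0.096789$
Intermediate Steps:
$w{\left(G,g \right)} = - \frac{8}{9} + \sqrt{G^{2} + g^{2}}$
$n = -128304$ ($n = \left(95 - 203\right)^{2} \left(-11\right) = \left(-108\right)^{2} \left(-11\right) = 11664 \left(-11\right) = -128304$)
$\frac{w{\left(480,198 \right)}}{4836238} + \frac{n}{-1327072} = \frac{- \frac{8}{9} + \sqrt{480^{2} + 198^{2}}}{4836238} - \frac{128304}{-1327072} = \left(- \frac{8}{9} + \sqrt{230400 + 39204}\right) \frac{1}{4836238} - - \frac{8019}{82942} = \left(- \frac{8}{9} + \sqrt{269604}\right) \frac{1}{4836238} + \frac{8019}{82942} = \left(- \frac{8}{9} + 6 \sqrt{7489}\right) \frac{1}{4836238} + \frac{8019}{82942} = \left(- \frac{4}{21763071} + \frac{3 \sqrt{7489}}{2418119}\right) + \frac{8019}{82942} = \frac{174517734581}{1805072634882} + \frac{3 \sqrt{7489}}{2418119}$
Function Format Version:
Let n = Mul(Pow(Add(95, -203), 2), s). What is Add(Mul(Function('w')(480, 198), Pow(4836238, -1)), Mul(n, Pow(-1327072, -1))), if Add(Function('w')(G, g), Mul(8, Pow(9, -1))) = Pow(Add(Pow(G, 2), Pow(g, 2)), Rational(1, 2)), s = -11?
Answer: Add(Rational(174517734581, 1805072634882), Mul(Rational(3, 2418119), Pow(7489, Rational(1, 2)))) ≈ 0.096789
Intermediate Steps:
Function('w')(G, g) = Add(Rational(-8, 9), Pow(Add(Pow(G, 2), Pow(g, 2)), Rational(1, 2)))
n = -128304 (n = Mul(Pow(Add(95, -203), 2), -11) = Mul(Pow(-108, 2), -11) = Mul(11664, -11) = -128304)
Add(Mul(Function('w')(480, 198), Pow(4836238, -1)), Mul(n, Pow(-1327072, -1))) = Add(Mul(Add(Rational(-8, 9), Pow(Add(Pow(480, 2), Pow(198, 2)), Rational(1, 2))), Pow(4836238, -1)), Mul(-128304, Pow(-1327072, -1))) = Add(Mul(Add(Rational(-8, 9), Pow(Add(230400, 39204), Rational(1, 2))), Rational(1, 4836238)), Mul(-128304, Rational(-1, 1327072))) = Add(Mul(Add(Rational(-8, 9), Pow(269604, Rational(1, 2))), Rational(1, 4836238)), Rational(8019, 82942)) = Add(Mul(Add(Rational(-8, 9), Mul(6, Pow(7489, Rational(1, 2)))), Rational(1, 4836238)), Rational(8019, 82942)) = Add(Add(Rational(-4, 21763071), Mul(Rational(3, 2418119), Pow(7489, Rational(1, 2)))), Rational(8019, 82942)) = Add(Rational(174517734581, 1805072634882), Mul(Rational(3, 2418119), Pow(7489, Rational(1, 2))))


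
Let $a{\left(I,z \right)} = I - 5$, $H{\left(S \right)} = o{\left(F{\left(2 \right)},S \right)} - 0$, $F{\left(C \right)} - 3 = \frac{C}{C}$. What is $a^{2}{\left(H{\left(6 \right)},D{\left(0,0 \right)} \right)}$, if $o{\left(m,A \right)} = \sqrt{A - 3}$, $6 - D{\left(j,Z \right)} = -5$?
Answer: $\left(5 - \sqrt{3}\right)^{2} \approx 10.679$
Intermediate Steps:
$D{\left(j,Z \right)} = 11$ ($D{\left(j,Z \right)} = 6 - -5 = 6 + 5 = 11$)
$F{\left(C \right)} = 4$ ($F{\left(C \right)} = 3 + \frac{C}{C} = 3 + 1 = 4$)
$o{\left(m,A \right)} = \sqrt{-3 + A}$
$H{\left(S \right)} = \sqrt{-3 + S}$ ($H{\left(S \right)} = \sqrt{-3 + S} - 0 = \sqrt{-3 + S} + 0 = \sqrt{-3 + S}$)
$a{\left(I,z \right)} = -5 + I$ ($a{\left(I,z \right)} = I - 5 = -5 + I$)
$a^{2}{\left(H{\left(6 \right)},D{\left(0,0 \right)} \right)} = \left(-5 + \sqrt{-3 + 6}\right)^{2} = \left(-5 + \sqrt{3}\right)^{2}$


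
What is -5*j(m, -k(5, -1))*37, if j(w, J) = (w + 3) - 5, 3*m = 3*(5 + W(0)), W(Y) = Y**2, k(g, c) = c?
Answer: -555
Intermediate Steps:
m = 5 (m = (3*(5 + 0**2))/3 = (3*(5 + 0))/3 = (3*5)/3 = (1/3)*15 = 5)
j(w, J) = -2 + w (j(w, J) = (3 + w) - 5 = -2 + w)
-5*j(m, -k(5, -1))*37 = -5*(-2 + 5)*37 = -5*3*37 = -15*37 = -555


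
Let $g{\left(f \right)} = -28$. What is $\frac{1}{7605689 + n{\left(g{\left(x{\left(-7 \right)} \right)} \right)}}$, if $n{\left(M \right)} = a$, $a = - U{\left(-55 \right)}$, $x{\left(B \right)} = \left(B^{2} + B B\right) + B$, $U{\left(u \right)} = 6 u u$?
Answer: $\frac{1}{7587539} \approx 1.318 \cdot 10^{-7}$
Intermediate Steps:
$U{\left(u \right)} = 6 u^{2}$
$x{\left(B \right)} = B + 2 B^{2}$ ($x{\left(B \right)} = \left(B^{2} + B^{2}\right) + B = 2 B^{2} + B = B + 2 B^{2}$)
$a = -18150$ ($a = - 6 \left(-55\right)^{2} = - 6 \cdot 3025 = \left(-1\right) 18150 = -18150$)
$n{\left(M \right)} = -18150$
$\frac{1}{7605689 + n{\left(g{\left(x{\left(-7 \right)} \right)} \right)}} = \frac{1}{7605689 - 18150} = \frac{1}{7587539}$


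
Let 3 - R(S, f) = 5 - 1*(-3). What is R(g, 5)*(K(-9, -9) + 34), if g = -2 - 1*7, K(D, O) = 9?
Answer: -215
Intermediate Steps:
g = -9 (g = -2 - 7 = -9)
R(S, f) = -5 (R(S, f) = 3 - (5 - 1*(-3)) = 3 - (5 + 3) = 3 - 1*8 = 3 - 8 = -5)
R(g, 5)*(K(-9, -9) + 34) = -5*(9 + 34) = -5*43 = -215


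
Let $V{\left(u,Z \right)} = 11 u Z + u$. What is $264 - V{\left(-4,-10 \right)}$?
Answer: $-172$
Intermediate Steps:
$V{\left(u,Z \right)} = u + 11 Z u$ ($V{\left(u,Z \right)} = 11 Z u + u = u + 11 Z u$)
$264 - V{\left(-4,-10 \right)} = 264 - - 4 \left(1 + 11 \left(-10\right)\right) = 264 - - 4 \left(1 - 110\right) = 264 - \left(-4\right) \left(-109\right) = 264 - 436 = -172$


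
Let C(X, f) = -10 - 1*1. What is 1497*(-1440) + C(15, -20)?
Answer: -2155691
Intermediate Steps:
C(X, f) = -11 (C(X, f) = -10 - 1 = -11)
1497*(-1440) + C(15, -20) = 1497*(-1440) - 11 = -2155680 - 11 = -2155691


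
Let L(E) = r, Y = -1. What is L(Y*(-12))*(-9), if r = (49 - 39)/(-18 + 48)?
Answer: -3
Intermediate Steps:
r = ⅓ (r = 10/30 = 10*(1/30) = ⅓ ≈ 0.33333)
L(E) = ⅓
L(Y*(-12))*(-9) = (⅓)*(-9) = -3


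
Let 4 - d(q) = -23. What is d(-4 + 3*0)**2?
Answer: 729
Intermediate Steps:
d(q) = 27 (d(q) = 4 - 1*(-23) = 4 + 23 = 27)
d(-4 + 3*0)**2 = 27**2 = 729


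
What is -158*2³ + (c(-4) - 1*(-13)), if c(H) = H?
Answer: -1255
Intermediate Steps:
-158*2³ + (c(-4) - 1*(-13)) = -158*2³ + (-4 - 1*(-13)) = -158*8 + (-4 + 13) = -1264 + 9 = -1255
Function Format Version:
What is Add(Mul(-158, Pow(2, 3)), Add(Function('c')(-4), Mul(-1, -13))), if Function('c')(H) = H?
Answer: -1255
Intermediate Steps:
Add(Mul(-158, Pow(2, 3)), Add(Function('c')(-4), Mul(-1, -13))) = Add(Mul(-158, Pow(2, 3)), Add(-4, Mul(-1, -13))) = Add(Mul(-158, 8), Add(-4, 13)) = Add(-1264, 9) = -1255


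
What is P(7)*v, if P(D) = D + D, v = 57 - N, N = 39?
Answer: 252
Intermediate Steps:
v = 18 (v = 57 - 1*39 = 57 - 39 = 18)
P(D) = 2*D
P(7)*v = (2*7)*18 = 14*18 = 252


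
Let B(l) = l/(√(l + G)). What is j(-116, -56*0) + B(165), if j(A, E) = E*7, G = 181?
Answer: 165*√346/346 ≈ 8.8705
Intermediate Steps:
j(A, E) = 7*E
B(l) = l/√(181 + l) (B(l) = l/(√(l + 181)) = l/(√(181 + l)) = l/√(181 + l))
j(-116, -56*0) + B(165) = 7*(-56*0) + 165/√(181 + 165) = 7*0 + 165/√346 = 0 + 165*(√346/346) = 0 + 165*√346/346 = 165*√346/346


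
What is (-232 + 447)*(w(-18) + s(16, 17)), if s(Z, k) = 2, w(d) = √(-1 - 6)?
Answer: 430 + 215*I*√7 ≈ 430.0 + 568.84*I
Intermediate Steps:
w(d) = I*√7 (w(d) = √(-7) = I*√7)
(-232 + 447)*(w(-18) + s(16, 17)) = (-232 + 447)*(I*√7 + 2) = 215*(2 + I*√7) = 430 + 215*I*√7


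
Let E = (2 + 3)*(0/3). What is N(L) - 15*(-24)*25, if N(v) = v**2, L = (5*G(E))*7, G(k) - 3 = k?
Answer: 20025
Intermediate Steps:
E = 0 (E = 5*(0*(1/3)) = 5*0 = 0)
G(k) = 3 + k
L = 105 (L = (5*(3 + 0))*7 = (5*3)*7 = 15*7 = 105)
N(L) - 15*(-24)*25 = 105**2 - 15*(-24)*25 = 11025 + 360*25 = 11025 + 9000 = 20025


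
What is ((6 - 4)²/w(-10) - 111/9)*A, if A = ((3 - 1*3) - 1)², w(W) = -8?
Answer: -77/6 ≈ -12.833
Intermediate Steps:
A = 1 (A = ((3 - 3) - 1)² = (0 - 1)² = (-1)² = 1)
((6 - 4)²/w(-10) - 111/9)*A = ((6 - 4)²/(-8) - 111/9)*1 = (2²*(-⅛) - 111*⅑)*1 = (4*(-⅛) - 37/3)*1 = (-½ - 37/3)*1 = -77/6*1 = -77/6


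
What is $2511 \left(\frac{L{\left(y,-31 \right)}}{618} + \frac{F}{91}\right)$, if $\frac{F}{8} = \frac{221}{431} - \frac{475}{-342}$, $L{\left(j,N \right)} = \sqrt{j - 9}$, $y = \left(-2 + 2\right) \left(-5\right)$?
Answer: $\frac{16464348}{39221} + \frac{2511 i}{206} \approx 419.78 + 12.189 i$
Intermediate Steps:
$y = 0$ ($y = 0 \left(-5\right) = 0$)
$L{\left(j,N \right)} = \sqrt{-9 + j}$
$F = \frac{59012}{3879}$ ($F = 8 \left(\frac{221}{431} - \frac{475}{-342}\right) = 8 \left(221 \cdot \frac{1}{431} - - \frac{25}{18}\right) = 8 \left(\frac{221}{431} + \frac{25}{18}\right) = 8 \cdot \frac{14753}{7758} = \frac{59012}{3879} \approx 15.213$)
$2511 \left(\frac{L{\left(y,-31 \right)}}{618} + \frac{F}{91}\right) = 2511 \left(\frac{\sqrt{-9 + 0}}{618} + \frac{59012}{3879 \cdot 91}\right) = 2511 \left(\sqrt{-9} \cdot \frac{1}{618} + \frac{59012}{3879} \cdot \frac{1}{91}\right) = 2511 \left(3 i \frac{1}{618} + \frac{59012}{352989}\right) = 2511 \left(\frac{i}{206} + \frac{59012}{352989}\right) = 2511 \left(\frac{59012}{352989} + \frac{i}{206}\right) = \frac{16464348}{39221} + \frac{2511 i}{206}$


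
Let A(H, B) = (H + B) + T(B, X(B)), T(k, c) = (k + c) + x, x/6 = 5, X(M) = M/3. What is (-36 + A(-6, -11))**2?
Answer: 12769/9 ≈ 1418.8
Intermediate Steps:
X(M) = M/3 (X(M) = M*(1/3) = M/3)
x = 30 (x = 6*5 = 30)
T(k, c) = 30 + c + k (T(k, c) = (k + c) + 30 = (c + k) + 30 = 30 + c + k)
A(H, B) = 30 + H + 7*B/3 (A(H, B) = (H + B) + (30 + B/3 + B) = (B + H) + (30 + 4*B/3) = 30 + H + 7*B/3)
(-36 + A(-6, -11))**2 = (-36 + (30 - 6 + (7/3)*(-11)))**2 = (-36 + (30 - 6 - 77/3))**2 = (-36 - 5/3)**2 = (-113/3)**2 = 12769/9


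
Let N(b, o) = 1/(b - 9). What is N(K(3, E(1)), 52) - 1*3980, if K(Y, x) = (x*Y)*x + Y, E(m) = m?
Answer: -11941/3 ≈ -3980.3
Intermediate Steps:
K(Y, x) = Y + Y*x² (K(Y, x) = (Y*x)*x + Y = Y*x² + Y = Y + Y*x²)
N(b, o) = 1/(-9 + b)
N(K(3, E(1)), 52) - 1*3980 = 1/(-9 + 3*(1 + 1²)) - 1*3980 = 1/(-9 + 3*(1 + 1)) - 3980 = 1/(-9 + 3*2) - 3980 = 1/(-9 + 6) - 3980 = 1/(-3) - 3980 = -⅓ - 3980 = -11941/3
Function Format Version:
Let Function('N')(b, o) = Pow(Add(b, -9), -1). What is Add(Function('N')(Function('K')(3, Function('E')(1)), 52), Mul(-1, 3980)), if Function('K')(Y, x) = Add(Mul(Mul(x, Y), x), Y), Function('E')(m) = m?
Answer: Rational(-11941, 3) ≈ -3980.3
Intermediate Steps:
Function('K')(Y, x) = Add(Y, Mul(Y, Pow(x, 2))) (Function('K')(Y, x) = Add(Mul(Mul(Y, x), x), Y) = Add(Mul(Y, Pow(x, 2)), Y) = Add(Y, Mul(Y, Pow(x, 2))))
Function('N')(b, o) = Pow(Add(-9, b), -1)
Add(Function('N')(Function('K')(3, Function('E')(1)), 52), Mul(-1, 3980)) = Add(Pow(Add(-9, Mul(3, Add(1, Pow(1, 2)))), -1), Mul(-1, 3980)) = Add(Pow(Add(-9, Mul(3, Add(1, 1))), -1), -3980) = Add(Pow(Add(-9, Mul(3, 2)), -1), -3980) = Add(Pow(Add(-9, 6), -1), -3980) = Add(Pow(-3, -1), -3980) = Add(Rational(-1, 3), -3980) = Rational(-11941, 3)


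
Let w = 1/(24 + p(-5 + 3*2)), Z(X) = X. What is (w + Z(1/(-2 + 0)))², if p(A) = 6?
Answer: 49/225 ≈ 0.21778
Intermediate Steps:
w = 1/30 (w = 1/(24 + 6) = 1/30 ≈ 0.033333)
(w + Z(1/(-2 + 0)))² = (1/30 + 1/(-2 + 0))² = (1/30 + 1/(-2))² = (1/30 - ½)² = (-7/15)² = 49/225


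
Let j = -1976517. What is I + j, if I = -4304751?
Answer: -6281268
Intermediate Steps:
I + j = -4304751 - 1976517 = -6281268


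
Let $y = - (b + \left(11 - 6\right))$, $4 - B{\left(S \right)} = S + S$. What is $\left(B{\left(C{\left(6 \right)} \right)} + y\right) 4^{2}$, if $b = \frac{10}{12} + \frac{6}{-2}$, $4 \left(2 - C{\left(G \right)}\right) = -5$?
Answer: $- \frac{256}{3} \approx -85.333$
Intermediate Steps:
$C{\left(G \right)} = \frac{13}{4}$ ($C{\left(G \right)} = 2 - - \frac{5}{4} = 2 + \frac{5}{4} = \frac{13}{4}$)
$b = - \frac{13}{6}$ ($b = 10 \cdot \frac{1}{12} + 6 \left(- \frac{1}{2}\right) = \frac{5}{6} - 3 = - \frac{13}{6} \approx -2.1667$)
$B{\left(S \right)} = 4 - 2 S$ ($B{\left(S \right)} = 4 - \left(S + S\right) = 4 - 2 S$)
$y = - \frac{17}{6}$ ($y = - (- \frac{13}{6} + \left(11 - 6\right)) = - (- \frac{13}{6} + 5) = \left(-1\right) \frac{17}{6} = - \frac{17}{6} \approx -2.8333$)
$\left(B{\left(C{\left(6 \right)} \right)} + y\right) 4^{2} = \left(\left(4 - \frac{13}{2}\right) - \frac{17}{6}\right) 4^{2} = \left(\left(4 - \frac{13}{2}\right) - \frac{17}{6}\right) 16 = \left(- \frac{5}{2} - \frac{17}{6}\right) 16 = \left(- \frac{16}{3}\right) 16 = - \frac{256}{3}$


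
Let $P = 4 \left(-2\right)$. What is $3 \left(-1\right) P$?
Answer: $24$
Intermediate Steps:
$P = -8$
$3 \left(-1\right) P = 3 \left(-1\right) \left(-8\right) = \left(-3\right) \left(-8\right) = 24$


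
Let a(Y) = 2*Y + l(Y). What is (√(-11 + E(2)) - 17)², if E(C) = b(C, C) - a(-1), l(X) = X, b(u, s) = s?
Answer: (17 - I*√6)² ≈ 283.0 - 83.283*I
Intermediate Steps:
a(Y) = 3*Y (a(Y) = 2*Y + Y = 3*Y)
E(C) = 3 + C (E(C) = C - 3*(-1) = C - 1*(-3) = C + 3 = 3 + C)
(√(-11 + E(2)) - 17)² = (√(-11 + (3 + 2)) - 17)² = (√(-11 + 5) - 17)² = (√(-6) - 17)² = (I*√6 - 17)² = (-17 + I*√6)²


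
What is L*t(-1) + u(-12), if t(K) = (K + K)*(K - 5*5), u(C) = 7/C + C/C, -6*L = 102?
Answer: -10603/12 ≈ -883.58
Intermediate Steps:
L = -17 (L = -1/6*102 = -17)
u(C) = 1 + 7/C (u(C) = 7/C + 1 = 1 + 7/C)
t(K) = 2*K*(-25 + K) (t(K) = (2*K)*(K - 25) = (2*K)*(-25 + K) = 2*K*(-25 + K))
L*t(-1) + u(-12) = -34*(-1)*(-25 - 1) + (7 - 12)/(-12) = -34*(-1)*(-26) - 1/12*(-5) = -17*52 + 5/12 = -884 + 5/12 = -10603/12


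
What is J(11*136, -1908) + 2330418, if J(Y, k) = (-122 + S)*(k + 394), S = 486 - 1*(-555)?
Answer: 939052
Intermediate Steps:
S = 1041 (S = 486 + 555 = 1041)
J(Y, k) = 362086 + 919*k (J(Y, k) = (-122 + 1041)*(k + 394) = 919*(394 + k) = 362086 + 919*k)
J(11*136, -1908) + 2330418 = (362086 + 919*(-1908)) + 2330418 = (362086 - 1753452) + 2330418 = -1391366 + 2330418 = 939052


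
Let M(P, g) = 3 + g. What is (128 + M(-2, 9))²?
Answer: 19600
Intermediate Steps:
(128 + M(-2, 9))² = (128 + (3 + 9))² = (128 + 12)² = 140² = 19600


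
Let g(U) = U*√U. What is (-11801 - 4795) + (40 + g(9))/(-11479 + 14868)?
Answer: -56243777/3389 ≈ -16596.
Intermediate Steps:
g(U) = U^(3/2)
(-11801 - 4795) + (40 + g(9))/(-11479 + 14868) = (-11801 - 4795) + (40 + 9^(3/2))/(-11479 + 14868) = -16596 + (40 + 27)/3389 = -16596 + 67*(1/3389) = -16596 + 67/3389 = -56243777/3389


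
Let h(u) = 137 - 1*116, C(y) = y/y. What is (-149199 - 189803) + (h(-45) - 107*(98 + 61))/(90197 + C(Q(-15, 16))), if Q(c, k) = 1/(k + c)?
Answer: -1698739966/5011 ≈ -3.3900e+5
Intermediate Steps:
Q(c, k) = 1/(c + k)
C(y) = 1
h(u) = 21 (h(u) = 137 - 116 = 21)
(-149199 - 189803) + (h(-45) - 107*(98 + 61))/(90197 + C(Q(-15, 16))) = (-149199 - 189803) + (21 - 107*(98 + 61))/(90197 + 1) = -339002 + (21 - 107*159)/90198 = -339002 + (21 - 17013)*(1/90198) = -339002 - 16992*1/90198 = -339002 - 944/5011 = -1698739966/5011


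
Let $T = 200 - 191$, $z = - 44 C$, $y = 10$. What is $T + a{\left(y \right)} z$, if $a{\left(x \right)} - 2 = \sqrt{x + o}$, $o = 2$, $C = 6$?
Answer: $-519 - 528 \sqrt{3} \approx -1433.5$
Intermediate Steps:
$a{\left(x \right)} = 2 + \sqrt{2 + x}$ ($a{\left(x \right)} = 2 + \sqrt{x + 2} = 2 + \sqrt{2 + x}$)
$z = -264$ ($z = \left(-44\right) 6 = -264$)
$T = 9$
$T + a{\left(y \right)} z = 9 + \left(2 + \sqrt{2 + 10}\right) \left(-264\right) = 9 + \left(2 + \sqrt{12}\right) \left(-264\right) = 9 + \left(2 + 2 \sqrt{3}\right) \left(-264\right) = 9 - \left(528 + 528 \sqrt{3}\right) = -519 - 528 \sqrt{3}$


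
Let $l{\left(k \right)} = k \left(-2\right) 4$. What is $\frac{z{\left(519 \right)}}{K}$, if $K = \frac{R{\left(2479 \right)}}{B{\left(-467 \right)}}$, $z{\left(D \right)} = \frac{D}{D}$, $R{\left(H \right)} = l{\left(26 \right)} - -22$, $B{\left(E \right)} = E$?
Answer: $\frac{467}{186} \approx 2.5108$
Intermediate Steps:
$l{\left(k \right)} = - 8 k$ ($l{\left(k \right)} = - 2 k 4 = - 8 k$)
$R{\left(H \right)} = -186$ ($R{\left(H \right)} = \left(-8\right) 26 - -22 = -208 + 22 = -186$)
$z{\left(D \right)} = 1$
$K = \frac{186}{467}$ ($K = - \frac{186}{-467} = \left(-186\right) \left(- \frac{1}{467}\right) = \frac{186}{467} \approx 0.39829$)
$\frac{z{\left(519 \right)}}{K} = 1 \frac{1}{\frac{186}{467}} = 1 \cdot \frac{467}{186} = \frac{467}{186}$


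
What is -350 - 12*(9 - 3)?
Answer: -422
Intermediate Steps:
-350 - 12*(9 - 3) = -350 - 12*6 = -350 - 1*72 = -350 - 72 = -422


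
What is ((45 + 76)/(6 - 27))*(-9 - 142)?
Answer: 18271/21 ≈ 870.05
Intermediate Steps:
((45 + 76)/(6 - 27))*(-9 - 142) = (121/(-21))*(-151) = (121*(-1/21))*(-151) = -121/21*(-151) = 18271/21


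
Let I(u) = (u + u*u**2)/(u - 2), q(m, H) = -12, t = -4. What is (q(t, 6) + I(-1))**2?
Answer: 1156/9 ≈ 128.44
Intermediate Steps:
I(u) = (u + u**3)/(-2 + u)
(q(t, 6) + I(-1))**2 = (-12 + (-1 + (-1)**3)/(-2 - 1))**2 = (-12 + (-1 - 1)/(-3))**2 = (-12 - 1/3*(-2))**2 = (-12 + 2/3)**2 = (-34/3)**2 = 1156/9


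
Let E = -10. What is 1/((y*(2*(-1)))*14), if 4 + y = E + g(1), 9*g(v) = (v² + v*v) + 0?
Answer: 9/3472 ≈ 0.0025922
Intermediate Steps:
g(v) = 2*v²/9 (g(v) = ((v² + v*v) + 0)/9 = ((v² + v²) + 0)/9 = (2*v² + 0)/9 = (2*v²)/9 = 2*v²/9)
y = -124/9 (y = -4 + (-10 + (2/9)*1²) = -4 + (-10 + (2/9)*1) = -4 + (-10 + 2/9) = -4 - 88/9 = -124/9 ≈ -13.778)
1/((y*(2*(-1)))*14) = 1/(-248*(-1)/9*14) = 1/(-124/9*(-2)*14) = 1/((248/9)*14) = 1/(3472/9) = 9/3472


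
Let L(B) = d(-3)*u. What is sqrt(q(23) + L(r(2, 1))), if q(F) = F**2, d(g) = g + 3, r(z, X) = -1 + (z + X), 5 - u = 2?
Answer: 23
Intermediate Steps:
u = 3 (u = 5 - 1*2 = 5 - 2 = 3)
r(z, X) = -1 + X + z (r(z, X) = -1 + (X + z) = -1 + X + z)
d(g) = 3 + g
L(B) = 0 (L(B) = (3 - 3)*3 = 0*3 = 0)
sqrt(q(23) + L(r(2, 1))) = sqrt(23**2 + 0) = sqrt(529 + 0) = sqrt(529) = 23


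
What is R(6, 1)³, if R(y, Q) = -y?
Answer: -216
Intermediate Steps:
R(6, 1)³ = (-1*6)³ = (-6)³ = -216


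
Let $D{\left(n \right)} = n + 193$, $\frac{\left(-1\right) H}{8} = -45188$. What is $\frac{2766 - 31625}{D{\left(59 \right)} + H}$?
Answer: $- \frac{28859}{361756} \approx -0.079775$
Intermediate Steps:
$H = 361504$ ($H = \left(-8\right) \left(-45188\right) = 361504$)
$D{\left(n \right)} = 193 + n$
$\frac{2766 - 31625}{D{\left(59 \right)} + H} = \frac{2766 - 31625}{\left(193 + 59\right) + 361504} = - \frac{28859}{252 + 361504} = - \frac{28859}{361756}$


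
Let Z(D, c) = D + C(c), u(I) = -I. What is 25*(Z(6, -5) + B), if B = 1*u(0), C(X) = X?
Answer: 25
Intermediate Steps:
Z(D, c) = D + c
B = 0 (B = 1*(-1*0) = 1*0 = 0)
25*(Z(6, -5) + B) = 25*((6 - 5) + 0) = 25*(1 + 0) = 25*1 = 25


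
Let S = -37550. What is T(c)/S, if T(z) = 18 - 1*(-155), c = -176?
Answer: -173/37550 ≈ -0.0046072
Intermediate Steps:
T(z) = 173 (T(z) = 18 + 155 = 173)
T(c)/S = 173/(-37550) = 173*(-1/37550) = -173/37550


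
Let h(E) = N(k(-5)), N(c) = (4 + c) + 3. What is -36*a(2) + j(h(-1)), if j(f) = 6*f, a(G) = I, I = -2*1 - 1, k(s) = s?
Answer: 120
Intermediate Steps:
I = -3 (I = -2 - 1 = -3)
N(c) = 7 + c
a(G) = -3
h(E) = 2 (h(E) = 7 - 5 = 2)
-36*a(2) + j(h(-1)) = -36*(-3) + 6*2 = 108 + 12 = 120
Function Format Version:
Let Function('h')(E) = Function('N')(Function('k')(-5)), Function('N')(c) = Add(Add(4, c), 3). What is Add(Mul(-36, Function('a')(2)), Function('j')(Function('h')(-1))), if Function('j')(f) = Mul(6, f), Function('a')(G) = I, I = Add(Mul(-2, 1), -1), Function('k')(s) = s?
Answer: 120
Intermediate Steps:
I = -3 (I = Add(-2, -1) = -3)
Function('N')(c) = Add(7, c)
Function('a')(G) = -3
Function('h')(E) = 2 (Function('h')(E) = Add(7, -5) = 2)
Add(Mul(-36, Function('a')(2)), Function('j')(Function('h')(-1))) = Add(Mul(-36, -3), Mul(6, 2)) = Add(108, 12) = 120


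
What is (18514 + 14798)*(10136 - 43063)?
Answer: -1096864224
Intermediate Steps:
(18514 + 14798)*(10136 - 43063) = 33312*(-32927) = -1096864224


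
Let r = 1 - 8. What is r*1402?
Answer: -9814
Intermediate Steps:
r = -7
r*1402 = -7*1402 = -9814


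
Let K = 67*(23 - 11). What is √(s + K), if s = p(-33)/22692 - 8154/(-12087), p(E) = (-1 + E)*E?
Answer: √20760703083449162/5079226 ≈ 28.368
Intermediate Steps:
p(E) = E*(-1 + E)
K = 804 (K = 67*12 = 804)
s = 3677633/5079226 (s = -33*(-1 - 33)/22692 - 8154/(-12087) = -33*(-34)*(1/22692) - 8154*(-1/12087) = 1122*(1/22692) + 906/1343 = 187/3782 + 906/1343 = 3677633/5079226 ≈ 0.72405)
√(s + K) = √(3677633/5079226 + 804) = √(4087375337/5079226) = √20760703083449162/5079226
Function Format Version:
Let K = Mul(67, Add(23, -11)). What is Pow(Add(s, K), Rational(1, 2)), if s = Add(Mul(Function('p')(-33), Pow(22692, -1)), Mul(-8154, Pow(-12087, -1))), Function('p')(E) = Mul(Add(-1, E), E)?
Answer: Mul(Rational(1, 5079226), Pow(20760703083449162, Rational(1, 2))) ≈ 28.368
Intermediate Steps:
Function('p')(E) = Mul(E, Add(-1, E))
K = 804 (K = Mul(67, 12) = 804)
s = Rational(3677633, 5079226) (s = Add(Mul(Mul(-33, Add(-1, -33)), Pow(22692, -1)), Mul(-8154, Pow(-12087, -1))) = Add(Mul(Mul(-33, -34), Rational(1, 22692)), Mul(-8154, Rational(-1, 12087))) = Add(Mul(1122, Rational(1, 22692)), Rational(906, 1343)) = Add(Rational(187, 3782), Rational(906, 1343)) = Rational(3677633, 5079226) ≈ 0.72405)
Pow(Add(s, K), Rational(1, 2)) = Pow(Add(Rational(3677633, 5079226), 804), Rational(1, 2)) = Pow(Rational(4087375337, 5079226), Rational(1, 2)) = Mul(Rational(1, 5079226), Pow(20760703083449162, Rational(1, 2)))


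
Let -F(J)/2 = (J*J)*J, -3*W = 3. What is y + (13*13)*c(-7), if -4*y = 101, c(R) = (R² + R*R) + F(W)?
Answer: 67499/4 ≈ 16875.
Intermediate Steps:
W = -1 (W = -⅓*3 = -1)
F(J) = -2*J³ (F(J) = -2*J*J*J = -2*J²*J = -2*J³)
c(R) = 2 + 2*R² (c(R) = (R² + R*R) - 2*(-1)³ = (R² + R²) - 2*(-1) = 2*R² + 2 = 2 + 2*R²)
y = -101/4 (y = -¼*101 = -101/4 ≈ -25.250)
y + (13*13)*c(-7) = -101/4 + (13*13)*(2 + 2*(-7)²) = -101/4 + 169*(2 + 2*49) = -101/4 + 169*(2 + 98) = -101/4 + 169*100 = -101/4 + 16900 = 67499/4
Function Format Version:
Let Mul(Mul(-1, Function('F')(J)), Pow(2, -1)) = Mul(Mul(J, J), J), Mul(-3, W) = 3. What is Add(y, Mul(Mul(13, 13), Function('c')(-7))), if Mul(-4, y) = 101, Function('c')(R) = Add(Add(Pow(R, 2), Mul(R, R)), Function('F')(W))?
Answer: Rational(67499, 4) ≈ 16875.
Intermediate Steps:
W = -1 (W = Mul(Rational(-1, 3), 3) = -1)
Function('F')(J) = Mul(-2, Pow(J, 3)) (Function('F')(J) = Mul(-2, Mul(Mul(J, J), J)) = Mul(-2, Mul(Pow(J, 2), J)) = Mul(-2, Pow(J, 3)))
Function('c')(R) = Add(2, Mul(2, Pow(R, 2))) (Function('c')(R) = Add(Add(Pow(R, 2), Mul(R, R)), Mul(-2, Pow(-1, 3))) = Add(Add(Pow(R, 2), Pow(R, 2)), Mul(-2, -1)) = Add(Mul(2, Pow(R, 2)), 2) = Add(2, Mul(2, Pow(R, 2))))
y = Rational(-101, 4) (y = Mul(Rational(-1, 4), 101) = Rational(-101, 4) ≈ -25.250)
Add(y, Mul(Mul(13, 13), Function('c')(-7))) = Add(Rational(-101, 4), Mul(Mul(13, 13), Add(2, Mul(2, Pow(-7, 2))))) = Add(Rational(-101, 4), Mul(169, Add(2, Mul(2, 49)))) = Add(Rational(-101, 4), Mul(169, Add(2, 98))) = Add(Rational(-101, 4), Mul(169, 100)) = Add(Rational(-101, 4), 16900) = Rational(67499, 4)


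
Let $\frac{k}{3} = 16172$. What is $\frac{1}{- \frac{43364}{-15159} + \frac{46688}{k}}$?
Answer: $\frac{20429279}{78099756} \approx 0.26158$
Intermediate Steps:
$k = 48516$ ($k = 3 \cdot 16172 = 48516$)
$\frac{1}{- \frac{43364}{-15159} + \frac{46688}{k}} = \frac{1}{- \frac{43364}{-15159} + \frac{46688}{48516}} = \frac{1}{\left(-43364\right) \left(- \frac{1}{15159}\right) + 46688 \cdot \frac{1}{48516}} = \frac{1}{\frac{43364}{15159} + \frac{11672}{12129}} = \frac{1}{\frac{78099756}{20429279}} = \frac{20429279}{78099756}$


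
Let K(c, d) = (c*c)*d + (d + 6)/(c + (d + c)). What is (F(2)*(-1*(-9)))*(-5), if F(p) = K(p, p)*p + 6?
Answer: -1110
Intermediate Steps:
K(c, d) = d*c² + (6 + d)/(d + 2*c) (K(c, d) = c²*d + (6 + d)/(c + (c + d)) = d*c² + (6 + d)/(d + 2*c))
F(p) = 8 + p⁴ + p/3 (F(p) = ((6 + p + p²*p² + 2*p*p³)/(p + 2*p))*p + 6 = ((6 + p + p⁴ + 2*p⁴)/((3*p)))*p + 6 = ((1/(3*p))*(6 + p + 3*p⁴))*p + 6 = ((6 + p + 3*p⁴)/(3*p))*p + 6 = (2 + p⁴ + p/3) + 6 = 8 + p⁴ + p/3)
(F(2)*(-1*(-9)))*(-5) = ((8 + 2⁴ + (⅓)*2)*(-1*(-9)))*(-5) = ((8 + 16 + ⅔)*9)*(-5) = ((74/3)*9)*(-5) = 222*(-5) = -1110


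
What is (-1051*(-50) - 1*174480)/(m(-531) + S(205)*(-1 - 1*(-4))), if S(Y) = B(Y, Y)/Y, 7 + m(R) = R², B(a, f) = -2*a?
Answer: -60965/140974 ≈ -0.43246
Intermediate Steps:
m(R) = -7 + R²
S(Y) = -2 (S(Y) = (-2*Y)/Y = -2)
(-1051*(-50) - 1*174480)/(m(-531) + S(205)*(-1 - 1*(-4))) = (-1051*(-50) - 1*174480)/((-7 + (-531)²) - 2*(-1 - 1*(-4))) = (52550 - 174480)/((-7 + 281961) - 2*(-1 + 4)) = -121930/(281954 - 2*3) = -121930/(281954 - 6) = -121930/281948 = -121930*1/281948 = -60965/140974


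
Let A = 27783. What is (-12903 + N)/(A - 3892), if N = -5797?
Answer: -18700/23891 ≈ -0.78272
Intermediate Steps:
(-12903 + N)/(A - 3892) = (-12903 - 5797)/(27783 - 3892) = -18700/23891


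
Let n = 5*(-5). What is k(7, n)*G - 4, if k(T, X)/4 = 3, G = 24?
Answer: 284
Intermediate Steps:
n = -25
k(T, X) = 12 (k(T, X) = 4*3 = 12)
k(7, n)*G - 4 = 12*24 - 4 = 288 - 4 = 284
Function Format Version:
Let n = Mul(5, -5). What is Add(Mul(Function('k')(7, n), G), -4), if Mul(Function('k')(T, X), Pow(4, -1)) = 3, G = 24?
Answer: 284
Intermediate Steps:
n = -25
Function('k')(T, X) = 12 (Function('k')(T, X) = Mul(4, 3) = 12)
Add(Mul(Function('k')(7, n), G), -4) = Add(Mul(12, 24), -4) = Add(288, -4) = 284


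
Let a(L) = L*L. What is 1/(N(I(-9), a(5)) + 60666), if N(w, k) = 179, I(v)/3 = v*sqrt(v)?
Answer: 1/60845 ≈ 1.6435e-5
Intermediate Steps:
a(L) = L**2
I(v) = 3*v**(3/2) (I(v) = 3*(v*sqrt(v)) = 3*v**(3/2))
1/(N(I(-9), a(5)) + 60666) = 1/(179 + 60666) = 1/60845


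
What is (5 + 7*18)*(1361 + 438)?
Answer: 235669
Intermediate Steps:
(5 + 7*18)*(1361 + 438) = (5 + 126)*1799 = 131*1799 = 235669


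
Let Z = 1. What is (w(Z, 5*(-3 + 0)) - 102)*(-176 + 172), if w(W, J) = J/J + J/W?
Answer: 464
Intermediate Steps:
w(W, J) = 1 + J/W
(w(Z, 5*(-3 + 0)) - 102)*(-176 + 172) = ((5*(-3 + 0) + 1)/1 - 102)*(-176 + 172) = (1*(5*(-3) + 1) - 102)*(-4) = (1*(-15 + 1) - 102)*(-4) = (1*(-14) - 102)*(-4) = (-14 - 102)*(-4) = -116*(-4) = 464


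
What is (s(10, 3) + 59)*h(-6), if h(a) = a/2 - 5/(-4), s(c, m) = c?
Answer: -483/4 ≈ -120.75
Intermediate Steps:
h(a) = 5/4 + a/2 (h(a) = a*(1/2) - 5*(-1/4) = a/2 + 5/4 = 5/4 + a/2)
(s(10, 3) + 59)*h(-6) = (10 + 59)*(5/4 + (1/2)*(-6)) = 69*(5/4 - 3) = 69*(-7/4) = -483/4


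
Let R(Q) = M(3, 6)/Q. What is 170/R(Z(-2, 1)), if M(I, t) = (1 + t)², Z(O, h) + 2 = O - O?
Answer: -340/49 ≈ -6.9388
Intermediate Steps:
Z(O, h) = -2 (Z(O, h) = -2 + (O - O) = -2 + 0 = -2)
R(Q) = 49/Q (R(Q) = (1 + 6)²/Q = 7²/Q = 49/Q)
170/R(Z(-2, 1)) = 170/((49/(-2))) = 170/((49*(-½))) = 170/(-49/2) = 170*(-2/49) = -340/49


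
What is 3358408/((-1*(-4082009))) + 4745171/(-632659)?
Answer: -17245103681667/2582519731931 ≈ -6.6776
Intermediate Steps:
3358408/((-1*(-4082009))) + 4745171/(-632659) = 3358408/4082009 + 4745171*(-1/632659) = 3358408*(1/4082009) - 4745171/632659 = 3358408/4082009 - 4745171/632659 = -17245103681667/2582519731931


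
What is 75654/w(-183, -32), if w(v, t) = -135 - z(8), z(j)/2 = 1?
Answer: -75654/137 ≈ -552.22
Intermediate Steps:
z(j) = 2 (z(j) = 2*1 = 2)
w(v, t) = -137 (w(v, t) = -135 - 1*2 = -135 - 2 = -137)
75654/w(-183, -32) = 75654/(-137) = 75654*(-1/137) = -75654/137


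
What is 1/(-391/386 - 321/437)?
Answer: -168682/294773 ≈ -0.57224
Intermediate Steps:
1/(-391/386 - 321/437) = 1/(-294773/168682) = -168682/294773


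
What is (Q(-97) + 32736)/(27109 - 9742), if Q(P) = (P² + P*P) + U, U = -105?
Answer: 51449/17367 ≈ 2.9625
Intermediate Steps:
Q(P) = -105 + 2*P² (Q(P) = (P² + P*P) - 105 = (P² + P²) - 105 = 2*P² - 105 = -105 + 2*P²)
(Q(-97) + 32736)/(27109 - 9742) = ((-105 + 2*(-97)²) + 32736)/(27109 - 9742) = ((-105 + 2*9409) + 32736)/17367 = ((-105 + 18818) + 32736)*(1/17367) = (18713 + 32736)*(1/17367) = 51449*(1/17367) = 51449/17367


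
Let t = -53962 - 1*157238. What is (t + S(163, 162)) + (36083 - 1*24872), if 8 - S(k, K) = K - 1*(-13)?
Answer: -200156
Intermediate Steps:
S(k, K) = -5 - K (S(k, K) = 8 - (K - 1*(-13)) = 8 - (K + 13) = 8 - (13 + K) = 8 + (-13 - K) = -5 - K)
t = -211200 (t = -53962 - 157238 = -211200)
(t + S(163, 162)) + (36083 - 1*24872) = (-211200 + (-5 - 1*162)) + (36083 - 1*24872) = (-211200 + (-5 - 162)) + (36083 - 24872) = (-211200 - 167) + 11211 = -211367 + 11211 = -200156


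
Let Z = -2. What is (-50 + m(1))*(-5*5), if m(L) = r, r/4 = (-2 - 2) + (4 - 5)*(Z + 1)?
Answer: 1550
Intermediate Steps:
r = -12 (r = 4*((-2 - 2) + (4 - 5)*(-2 + 1)) = 4*(-4 - 1*(-1)) = 4*(-4 + 1) = 4*(-3) = -12)
m(L) = -12
(-50 + m(1))*(-5*5) = (-50 - 12)*(-5*5) = -62*(-25) = 1550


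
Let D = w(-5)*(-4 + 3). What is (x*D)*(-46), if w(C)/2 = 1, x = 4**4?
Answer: 23552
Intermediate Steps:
x = 256
w(C) = 2 (w(C) = 2*1 = 2)
D = -2 (D = 2*(-4 + 3) = 2*(-1) = -2)
(x*D)*(-46) = (256*(-2))*(-46) = -512*(-46) = 23552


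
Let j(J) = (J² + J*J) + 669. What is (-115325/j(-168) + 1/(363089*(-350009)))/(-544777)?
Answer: 14656010482957442/3954362291094932408109 ≈ 3.7063e-6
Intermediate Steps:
j(J) = 669 + 2*J² (j(J) = (J² + J²) + 669 = 2*J² + 669 = 669 + 2*J²)
(-115325/j(-168) + 1/(363089*(-350009)))/(-544777) = (-115325/(669 + 2*(-168)²) + 1/(363089*(-350009)))/(-544777) = (-115325/(669 + 2*28224) + (1/363089)*(-1/350009))*(-1/544777) = (-115325/(669 + 56448) - 1/127084417801)*(-1/544777) = (-115325/57117 - 1/127084417801)*(-1/544777) = -14656010482957442/7258680691539717*(-1/544777) = 14656010482957442/3954362291094932408109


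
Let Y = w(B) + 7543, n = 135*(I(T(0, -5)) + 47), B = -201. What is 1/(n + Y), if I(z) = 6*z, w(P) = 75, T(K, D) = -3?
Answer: 1/11533 ≈ 8.6708e-5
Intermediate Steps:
n = 3915 (n = 135*(6*(-3) + 47) = 135*(-18 + 47) = 135*29 = 3915)
Y = 7618 (Y = 75 + 7543 = 7618)
1/(n + Y) = 1/(3915 + 7618) = 1/11533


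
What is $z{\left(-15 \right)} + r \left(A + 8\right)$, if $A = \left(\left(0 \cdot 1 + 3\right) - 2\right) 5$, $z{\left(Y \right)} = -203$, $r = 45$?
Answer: $382$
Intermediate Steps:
$A = 5$ ($A = \left(\left(0 + 3\right) - 2\right) 5 = \left(3 - 2\right) 5 = 1 \cdot 5 = 5$)
$z{\left(-15 \right)} + r \left(A + 8\right) = -203 + 45 \left(5 + 8\right) = -203 + 45 \cdot 13 = -203 + 585 = 382$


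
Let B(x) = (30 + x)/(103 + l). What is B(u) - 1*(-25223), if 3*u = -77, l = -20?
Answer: 6280540/249 ≈ 25223.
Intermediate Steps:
u = -77/3 (u = (⅓)*(-77) = -77/3 ≈ -25.667)
B(x) = 30/83 + x/83 (B(x) = (30 + x)/(103 - 20) = (30 + x)/83 = (30 + x)*(1/83) = 30/83 + x/83)
B(u) - 1*(-25223) = (30/83 + (1/83)*(-77/3)) - 1*(-25223) = (30/83 - 77/249) + 25223 = 13/249 + 25223 = 6280540/249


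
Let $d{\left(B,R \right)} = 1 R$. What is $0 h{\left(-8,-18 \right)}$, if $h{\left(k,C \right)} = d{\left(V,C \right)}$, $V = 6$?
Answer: $0$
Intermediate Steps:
$d{\left(B,R \right)} = R$
$h{\left(k,C \right)} = C$
$0 h{\left(-8,-18 \right)} = 0 \left(-18\right) = 0$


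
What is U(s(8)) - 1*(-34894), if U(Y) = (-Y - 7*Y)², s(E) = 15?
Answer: 49294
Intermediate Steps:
U(Y) = 64*Y² (U(Y) = (-8*Y)² = 64*Y²)
U(s(8)) - 1*(-34894) = 64*15² - 1*(-34894) = 64*225 + 34894 = 14400 + 34894 = 49294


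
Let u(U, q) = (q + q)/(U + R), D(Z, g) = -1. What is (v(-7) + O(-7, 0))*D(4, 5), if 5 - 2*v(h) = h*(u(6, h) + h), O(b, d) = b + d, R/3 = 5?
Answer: 94/3 ≈ 31.333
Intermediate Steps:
R = 15 (R = 3*5 = 15)
u(U, q) = 2*q/(15 + U) (u(U, q) = (q + q)/(U + 15) = (2*q)/(15 + U) = 2*q/(15 + U))
v(h) = 5/2 - 23*h²/42 (v(h) = 5/2 - h*(2*h/(15 + 6) + h)/2 = 5/2 - h*(2*h/21 + h)/2 = 5/2 - h*23*h/21/2 = 5/2 - 23*h²/42)
(v(-7) + O(-7, 0))*D(4, 5) = ((5/2 - 23/42*(-7)²) + (-7 + 0))*(-1) = ((5/2 - 23/42*49) - 7)*(-1) = ((5/2 - 161/6) - 7)*(-1) = (-73/3 - 7)*(-1) = -94/3*(-1) = 94/3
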